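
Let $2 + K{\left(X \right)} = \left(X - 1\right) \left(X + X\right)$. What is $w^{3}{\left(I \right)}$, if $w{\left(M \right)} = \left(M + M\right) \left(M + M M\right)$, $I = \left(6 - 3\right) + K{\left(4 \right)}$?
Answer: $34328125000000$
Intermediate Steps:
$K{\left(X \right)} = -2 + 2 X \left(-1 + X\right)$ ($K{\left(X \right)} = -2 + \left(X - 1\right) \left(X + X\right) = -2 + \left(-1 + X\right) 2 X = -2 + 2 X \left(-1 + X\right)$)
$I = 25$ ($I = \left(6 - 3\right) - \left(10 - 32\right) = 3 - -22 = 3 + 22 = 25$)
$w{\left(M \right)} = 2 M \left(M + M^{2}\right)$
$w^{3}{\left(I \right)} = \left(2 \cdot 25^{2} \left(1 + 25\right)\right)^{3} = \left(2 \cdot 625 \cdot 26\right)^{3} = 32500^{3} = 34328125000000$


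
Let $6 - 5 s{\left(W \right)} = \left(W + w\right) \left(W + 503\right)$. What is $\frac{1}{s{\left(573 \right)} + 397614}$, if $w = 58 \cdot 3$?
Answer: $\frac{5}{1184304} \approx 4.2219 \cdot 10^{-6}$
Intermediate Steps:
$w = 174$
$s{\left(W \right)} = \frac{6}{5} - \frac{\left(174 + W\right) \left(503 + W\right)}{5}$ ($s{\left(W \right)} = \frac{6}{5} - \frac{\left(W + 174\right) \left(W + 503\right)}{5} = \frac{6}{5} - \frac{\left(174 + W\right) \left(503 + W\right)}{5}$)
$\frac{1}{s{\left(573 \right)} + 397614} = \frac{1}{\left(- \frac{87516}{5} - \frac{387921}{5} - \frac{573^{2}}{5}\right) + 397614} = \frac{1}{\left(- \frac{87516}{5} - \frac{387921}{5} - \frac{328329}{5}\right) + 397614} = \frac{1}{- \frac{803766}{5} + 397614} = \frac{1}{\frac{1184304}{5}} = \frac{5}{1184304}$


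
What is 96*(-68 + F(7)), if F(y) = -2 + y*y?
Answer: -2016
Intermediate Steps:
F(y) = -2 + y²
96*(-68 + F(7)) = 96*(-68 + (-2 + 7²)) = 96*(-68 + (-2 + 49)) = 96*(-68 + 47) = 96*(-21) = -2016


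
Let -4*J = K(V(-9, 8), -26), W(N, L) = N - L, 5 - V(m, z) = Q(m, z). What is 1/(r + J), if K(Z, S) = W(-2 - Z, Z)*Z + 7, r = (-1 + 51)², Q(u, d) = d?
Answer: 4/10005 ≈ 0.00039980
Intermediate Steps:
V(m, z) = 5 - z
r = 2500 (r = 50² = 2500)
K(Z, S) = 7 + Z*(-2 - 2*Z) (K(Z, S) = ((-2 - Z) - Z)*Z + 7 = (-2 - 2*Z)*Z + 7 = Z*(-2 - 2*Z) + 7 = 7 + Z*(-2 - 2*Z))
J = 5/4 (J = -(7 - 2*(5 - 1*8)*(1 + (5 - 1*8)))/4 = -(7 - 2*(5 - 8)*(1 + (5 - 8)))/4 = -(7 - 2*(-3)*(1 - 3))/4 = -(7 - 2*(-3)*(-2))/4 = -(7 - 12)/4 = -¼*(-5) = 5/4 ≈ 1.2500)
1/(r + J) = 1/(2500 + 5/4) = 1/(10005/4) = 4/10005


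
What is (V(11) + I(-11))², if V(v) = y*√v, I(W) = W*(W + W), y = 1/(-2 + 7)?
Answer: (1210 + √11)²/25 ≈ 58886.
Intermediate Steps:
y = ⅕ (y = 1/5 = ⅕ ≈ 0.20000)
I(W) = 2*W² (I(W) = W*(2*W) = 2*W²)
V(v) = √v/5
(V(11) + I(-11))² = (√11/5 + 2*(-11)²)² = (√11/5 + 2*121)² = (√11/5 + 242)² = (242 + √11/5)²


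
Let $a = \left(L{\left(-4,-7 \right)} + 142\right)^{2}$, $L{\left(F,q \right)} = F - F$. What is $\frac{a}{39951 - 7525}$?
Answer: $\frac{10082}{16213} \approx 0.62185$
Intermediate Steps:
$L{\left(F,q \right)} = 0$
$a = 20164$ ($a = \left(0 + 142\right)^{2} = 142^{2} = 20164$)
$\frac{a}{39951 - 7525} = \frac{20164}{39951 - 7525} = \frac{20164}{32426} = 20164 \cdot \frac{1}{32426} = \frac{10082}{16213}$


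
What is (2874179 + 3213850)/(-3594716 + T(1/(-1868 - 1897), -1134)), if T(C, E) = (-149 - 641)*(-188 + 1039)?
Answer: -6088029/4267006 ≈ -1.4268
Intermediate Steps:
T(C, E) = -672290 (T(C, E) = -790*851 = -672290)
(2874179 + 3213850)/(-3594716 + T(1/(-1868 - 1897), -1134)) = (2874179 + 3213850)/(-3594716 - 672290) = 6088029/(-4267006) = 6088029*(-1/4267006) = -6088029/4267006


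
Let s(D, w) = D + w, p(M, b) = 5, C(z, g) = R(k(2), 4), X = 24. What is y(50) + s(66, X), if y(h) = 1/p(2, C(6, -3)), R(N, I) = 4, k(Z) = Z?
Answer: 451/5 ≈ 90.200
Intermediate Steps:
C(z, g) = 4
y(h) = 1/5
y(50) + s(66, X) = 1/5 + (66 + 24) = 1/5 + 90 = 451/5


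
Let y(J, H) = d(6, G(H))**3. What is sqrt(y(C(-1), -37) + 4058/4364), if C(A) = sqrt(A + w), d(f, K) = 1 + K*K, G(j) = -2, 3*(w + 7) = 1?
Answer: 3*sqrt(66618642)/2182 ≈ 11.222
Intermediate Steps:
w = -20/3 (w = -7 + (1/3)*1 = -7 + 1/3 = -20/3 ≈ -6.6667)
d(f, K) = 1 + K**2
C(A) = sqrt(-20/3 + A) (C(A) = sqrt(A - 20/3) = sqrt(-20/3 + A))
y(J, H) = 125 (y(J, H) = (1 + (-2)**2)**3 = (1 + 4)**3 = 5**3 = 125)
sqrt(y(C(-1), -37) + 4058/4364) = sqrt(125 + 4058/4364) = sqrt(125 + 4058*(1/4364)) = sqrt(125 + 2029/2182) = sqrt(274779/2182) = 3*sqrt(66618642)/2182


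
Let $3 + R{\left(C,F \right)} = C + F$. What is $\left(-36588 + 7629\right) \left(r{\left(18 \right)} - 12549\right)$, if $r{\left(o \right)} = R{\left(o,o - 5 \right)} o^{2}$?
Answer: $100690443$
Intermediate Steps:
$R{\left(C,F \right)} = -3 + C + F$ ($R{\left(C,F \right)} = -3 + \left(C + F\right) = -3 + C + F$)
$r{\left(o \right)} = o^{2} \left(-8 + 2 o\right)$ ($r{\left(o \right)} = \left(-3 + o + \left(o - 5\right)\right) o^{2} = \left(-3 + o + \left(-5 + o\right)\right) o^{2} = \left(-8 + 2 o\right) o^{2} = o^{2} \left(-8 + 2 o\right)$)
$\left(-36588 + 7629\right) \left(r{\left(18 \right)} - 12549\right) = \left(-36588 + 7629\right) \left(2 \cdot 18^{2} \left(-4 + 18\right) - 12549\right) = - 28959 \left(2 \cdot 324 \cdot 14 - 12549\right) = - 28959 \left(9072 - 12549\right) = \left(-28959\right) \left(-3477\right) = 100690443$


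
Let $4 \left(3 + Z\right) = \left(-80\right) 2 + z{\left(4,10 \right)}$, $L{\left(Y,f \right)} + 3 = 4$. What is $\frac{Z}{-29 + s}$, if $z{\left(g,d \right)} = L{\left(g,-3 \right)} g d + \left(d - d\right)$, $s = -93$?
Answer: $\frac{33}{122} \approx 0.27049$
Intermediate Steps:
$L{\left(Y,f \right)} = 1$ ($L{\left(Y,f \right)} = -3 + 4 = 1$)
$z{\left(g,d \right)} = d g$ ($z{\left(g,d \right)} = 1 g d + \left(d - d\right) = g d + 0 = d g + 0 = d g$)
$Z = -33$ ($Z = -3 + \frac{\left(-80\right) 2 + 10 \cdot 4}{4} = -3 + \frac{-160 + 40}{4} = -3 + \frac{1}{4} \left(-120\right) = -3 - 30 = -33$)
$\frac{Z}{-29 + s} = \frac{1}{-29 - 93} \left(-33\right) = \frac{1}{-122} \left(-33\right) = \left(- \frac{1}{122}\right) \left(-33\right) = \frac{33}{122}$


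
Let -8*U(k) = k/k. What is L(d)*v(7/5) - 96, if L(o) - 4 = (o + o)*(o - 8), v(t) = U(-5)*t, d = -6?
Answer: -1261/10 ≈ -126.10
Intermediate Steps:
U(k) = -⅛ (U(k) = -k/(8*k) = -⅛*1 = -⅛)
v(t) = -t/8
L(o) = 4 + 2*o*(-8 + o) (L(o) = 4 + (o + o)*(o - 8) = 4 + (2*o)*(-8 + o) = 4 + 2*o*(-8 + o))
L(d)*v(7/5) - 96 = (4 - 16*(-6) + 2*(-6)²)*(-7/(8*5)) - 96 = (4 + 96 + 2*36)*(-7/(8*5)) - 96 = (4 + 96 + 72)*(-⅛*7/5) - 96 = 172*(-7/40) - 96 = -301/10 - 96 = -1261/10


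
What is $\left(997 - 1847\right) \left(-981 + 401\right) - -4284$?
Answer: $497284$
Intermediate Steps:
$\left(997 - 1847\right) \left(-981 + 401\right) - -4284 = \left(-850\right) \left(-580\right) + 4284 = 493000 + 4284 = 497284$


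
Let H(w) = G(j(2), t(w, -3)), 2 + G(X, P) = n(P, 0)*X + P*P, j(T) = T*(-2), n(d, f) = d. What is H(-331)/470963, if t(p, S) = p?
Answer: 110883/470963 ≈ 0.23544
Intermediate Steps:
j(T) = -2*T
G(X, P) = -2 + P² + P*X (G(X, P) = -2 + (P*X + P*P) = -2 + (P*X + P²) = -2 + (P² + P*X) = -2 + P² + P*X)
H(w) = -2 + w² - 4*w (H(w) = -2 + w² + w*(-2*2) = -2 + w² + w*(-4) = -2 + w² - 4*w)
H(-331)/470963 = (-2 + (-331)² - 4*(-331))/470963 = (-2 + 109561 + 1324)*(1/470963) = 110883*(1/470963) = 110883/470963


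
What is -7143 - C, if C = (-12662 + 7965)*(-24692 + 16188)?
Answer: -39950431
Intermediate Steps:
C = 39943288 (C = -4697*(-8504) = 39943288)
-7143 - C = -7143 - 1*39943288 = -7143 - 39943288 = -39950431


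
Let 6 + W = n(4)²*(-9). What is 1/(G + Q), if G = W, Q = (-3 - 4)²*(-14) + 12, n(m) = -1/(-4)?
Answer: -16/10889 ≈ -0.0014694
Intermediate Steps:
n(m) = ¼ (n(m) = -1*(-¼) = ¼)
Q = -674 (Q = (-7)²*(-14) + 12 = 49*(-14) + 12 = -686 + 12 = -674)
W = -105/16 (W = -6 + (¼)²*(-9) = -6 + (1/16)*(-9) = -6 - 9/16 = -105/16 ≈ -6.5625)
G = -105/16 ≈ -6.5625
1/(G + Q) = 1/(-105/16 - 674) = 1/(-10889/16) = -16/10889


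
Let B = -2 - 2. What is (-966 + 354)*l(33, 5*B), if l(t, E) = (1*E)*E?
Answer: -244800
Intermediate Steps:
B = -4
l(t, E) = E² (l(t, E) = E*E = E²)
(-966 + 354)*l(33, 5*B) = (-966 + 354)*(5*(-4))² = -612*(-20)² = -612*400 = -244800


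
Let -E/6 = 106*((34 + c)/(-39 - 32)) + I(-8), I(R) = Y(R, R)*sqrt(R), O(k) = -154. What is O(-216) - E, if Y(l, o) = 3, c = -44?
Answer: -4574/71 + 36*I*sqrt(2) ≈ -64.422 + 50.912*I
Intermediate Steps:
I(R) = 3*sqrt(R)
E = -6360/71 - 36*I*sqrt(2) (E = -6*(106*((34 - 44)/(-39 - 32)) + 3*sqrt(-8)) = -6*(106*(-10/(-71)) + 3*(2*I*sqrt(2))) = -6*(106*(-10*(-1/71)) + 6*I*sqrt(2)) = -6*(106*(10/71) + 6*I*sqrt(2)) = -6*(1060/71 + 6*I*sqrt(2)) = -6360/71 - 36*I*sqrt(2) ≈ -89.578 - 50.912*I)
O(-216) - E = -154 - (-6360/71 - 36*I*sqrt(2)) = -154 + (6360/71 + 36*I*sqrt(2)) = -4574/71 + 36*I*sqrt(2)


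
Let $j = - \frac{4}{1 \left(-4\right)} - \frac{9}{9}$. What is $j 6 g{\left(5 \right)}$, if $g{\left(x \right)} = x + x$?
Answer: $0$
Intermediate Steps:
$g{\left(x \right)} = 2 x$
$j = 0$ ($j = - \frac{4}{-4} - 1 = \left(-4\right) \left(- \frac{1}{4}\right) - 1 = 1 - 1 = 0$)
$j 6 g{\left(5 \right)} = 0 \cdot 6 \cdot 2 \cdot 5 = 0 \cdot 10 = 0$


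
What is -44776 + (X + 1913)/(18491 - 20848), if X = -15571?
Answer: -105523374/2357 ≈ -44770.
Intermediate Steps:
-44776 + (X + 1913)/(18491 - 20848) = -44776 + (-15571 + 1913)/(18491 - 20848) = -44776 - 13658/(-2357) = -44776 - 13658*(-1/2357) = -44776 + 13658/2357 = -105523374/2357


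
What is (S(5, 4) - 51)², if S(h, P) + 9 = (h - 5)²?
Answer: 3600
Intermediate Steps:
S(h, P) = -9 + (-5 + h)² (S(h, P) = -9 + (h - 5)² = -9 + (-5 + h)²)
(S(5, 4) - 51)² = ((-9 + (-5 + 5)²) - 51)² = ((-9 + 0²) - 51)² = ((-9 + 0) - 51)² = (-9 - 51)² = (-60)² = 3600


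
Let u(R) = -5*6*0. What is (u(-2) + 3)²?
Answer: 9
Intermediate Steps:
u(R) = 0 (u(R) = -30*0 = 0)
(u(-2) + 3)² = (0 + 3)² = 3² = 9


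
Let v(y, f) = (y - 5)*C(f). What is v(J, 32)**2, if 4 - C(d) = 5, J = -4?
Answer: 81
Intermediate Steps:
C(d) = -1 (C(d) = 4 - 1*5 = 4 - 5 = -1)
v(y, f) = 5 - y (v(y, f) = (y - 5)*(-1) = (-5 + y)*(-1) = 5 - y)
v(J, 32)**2 = (5 - 1*(-4))**2 = (5 + 4)**2 = 9**2 = 81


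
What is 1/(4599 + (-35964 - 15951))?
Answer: -1/47316 ≈ -2.1135e-5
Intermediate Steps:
1/(4599 + (-35964 - 15951)) = 1/(4599 - 51915) = 1/(-47316) = -1/47316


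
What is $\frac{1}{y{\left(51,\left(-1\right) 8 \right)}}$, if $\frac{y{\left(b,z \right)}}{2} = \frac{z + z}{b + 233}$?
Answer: $- \frac{71}{8} \approx -8.875$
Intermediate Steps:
$y{\left(b,z \right)} = \frac{4 z}{233 + b}$ ($y{\left(b,z \right)} = 2 \frac{z + z}{b + 233} = 2 \frac{2 z}{233 + b} = \frac{4 z}{233 + b}$)
$\frac{1}{y{\left(51,\left(-1\right) 8 \right)}} = \frac{1}{4 \left(\left(-1\right) 8\right) \frac{1}{233 + 51}} = \frac{1}{4 \left(-8\right) \frac{1}{284}} = \frac{1}{- \frac{8}{71}} = - \frac{71}{8}$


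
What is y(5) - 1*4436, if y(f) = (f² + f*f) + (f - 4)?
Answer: -4385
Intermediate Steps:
y(f) = -4 + f + 2*f² (y(f) = (f² + f²) + (-4 + f) = 2*f² + (-4 + f) = -4 + f + 2*f²)
y(5) - 1*4436 = (-4 + 5 + 2*5²) - 1*4436 = (-4 + 5 + 2*25) - 4436 = (-4 + 5 + 50) - 4436 = 51 - 4436 = -4385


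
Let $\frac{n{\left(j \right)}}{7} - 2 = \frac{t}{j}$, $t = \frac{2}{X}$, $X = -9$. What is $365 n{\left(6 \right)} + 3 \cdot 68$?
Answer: $\frac{140923}{27} \approx 5219.4$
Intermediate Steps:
$t = - \frac{2}{9}$ ($t = \frac{2}{-9} = 2 \left(- \frac{1}{9}\right) = - \frac{2}{9} \approx -0.22222$)
$n{\left(j \right)} = 14 - \frac{14}{9 j}$ ($n{\left(j \right)} = 14 + 7 \left(- \frac{2}{9 j}\right) = 14 - \frac{14}{9 j}$)
$365 n{\left(6 \right)} + 3 \cdot 68 = 365 \left(14 - \frac{14}{9 \cdot 6}\right) + 3 \cdot 68 = 365 \left(14 - \frac{7}{27}\right) + 204 = 365 \cdot \frac{371}{27} + 204 = \frac{135415}{27} + 204 = \frac{140923}{27}$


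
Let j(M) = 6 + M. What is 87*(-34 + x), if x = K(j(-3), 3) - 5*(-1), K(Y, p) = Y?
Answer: -2262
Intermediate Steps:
x = 8 (x = (6 - 3) - 5*(-1) = 3 + 5 = 8)
87*(-34 + x) = 87*(-34 + 8) = 87*(-26) = -2262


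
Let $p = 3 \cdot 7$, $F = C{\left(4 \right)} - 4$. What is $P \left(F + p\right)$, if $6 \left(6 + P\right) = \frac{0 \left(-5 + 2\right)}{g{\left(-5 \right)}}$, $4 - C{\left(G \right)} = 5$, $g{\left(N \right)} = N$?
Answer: $-96$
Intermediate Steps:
$C{\left(G \right)} = -1$ ($C{\left(G \right)} = 4 - 5 = -1$)
$F = -5$ ($F = -1 - 4 = -5$)
$P = -6$ ($P = -6 + \frac{0 \left(-5 + 2\right) \frac{1}{-5}}{6} = -6 + \frac{0 \left(-3\right) \left(- \frac{1}{5}\right)}{6} = -6 + \frac{0 \left(- \frac{1}{5}\right)}{6} = -6 + \frac{1}{6} \cdot 0 = -6 + 0 = -6$)
$p = 21$
$P \left(F + p\right) = - 6 \left(-5 + 21\right) = \left(-6\right) 16 = -96$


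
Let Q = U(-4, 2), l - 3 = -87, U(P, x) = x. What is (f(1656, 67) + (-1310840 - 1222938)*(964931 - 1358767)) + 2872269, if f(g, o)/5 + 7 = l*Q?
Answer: 997895863802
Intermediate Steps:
l = -84 (l = 3 - 87 = -84)
Q = 2
f(g, o) = -875 (f(g, o) = -35 + 5*(-84*2) = -35 + 5*(-168) = -35 - 840 = -875)
(f(1656, 67) + (-1310840 - 1222938)*(964931 - 1358767)) + 2872269 = (-875 + (-1310840 - 1222938)*(964931 - 1358767)) + 2872269 = (-875 - 2533778*(-393836)) + 2872269 = (-875 + 997892992408) + 2872269 = 997892991533 + 2872269 = 997895863802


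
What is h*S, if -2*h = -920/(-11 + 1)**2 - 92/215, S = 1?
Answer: 207/43 ≈ 4.8139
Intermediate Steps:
h = 207/43 (h = -(-920/(-11 + 1)**2 - 92/215)/2 = -(-920/((-10)**2) - 92*1/215)/2 = -(-920/100 - 92/215)/2 = -(-920*1/100 - 92/215)/2 = -(-46/5 - 92/215)/2 = -1/2*(-414/43) = 207/43 ≈ 4.8139)
h*S = (207/43)*1 = 207/43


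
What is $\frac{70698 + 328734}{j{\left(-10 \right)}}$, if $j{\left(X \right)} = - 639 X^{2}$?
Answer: $- \frac{33286}{5325} \approx -6.2509$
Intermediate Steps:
$\frac{70698 + 328734}{j{\left(-10 \right)}} = \frac{70698 + 328734}{\left(-639\right) \left(-10\right)^{2}} = \frac{399432}{\left(-639\right) 100} = \frac{399432}{-63900} = 399432 \left(- \frac{1}{63900}\right) = - \frac{33286}{5325}$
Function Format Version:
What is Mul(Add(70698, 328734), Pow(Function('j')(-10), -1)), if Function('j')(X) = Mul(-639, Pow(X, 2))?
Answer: Rational(-33286, 5325) ≈ -6.2509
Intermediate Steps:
Mul(Add(70698, 328734), Pow(Function('j')(-10), -1)) = Mul(Add(70698, 328734), Pow(Mul(-639, Pow(-10, 2)), -1)) = Mul(399432, Pow(Mul(-639, 100), -1)) = Mul(399432, Pow(-63900, -1)) = Mul(399432, Rational(-1, 63900)) = Rational(-33286, 5325)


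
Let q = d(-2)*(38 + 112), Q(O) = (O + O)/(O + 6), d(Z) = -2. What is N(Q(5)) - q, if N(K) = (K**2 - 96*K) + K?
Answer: 25950/121 ≈ 214.46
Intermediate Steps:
Q(O) = 2*O/(6 + O) (Q(O) = (2*O)/(6 + O) = 2*O/(6 + O))
q = -300 (q = -2*(38 + 112) = -2*150 = -300)
N(K) = K**2 - 95*K
N(Q(5)) - q = (2*5/(6 + 5))*(-95 + 2*5/(6 + 5)) - 1*(-300) = (2*5/11)*(-95 + 2*5/11) + 300 = (2*5*(1/11))*(-95 + 2*5*(1/11)) + 300 = 10*(-95 + 10/11)/11 + 300 = (10/11)*(-1035/11) + 300 = -10350/121 + 300 = 25950/121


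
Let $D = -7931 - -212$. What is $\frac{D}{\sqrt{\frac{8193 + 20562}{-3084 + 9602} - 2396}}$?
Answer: $\frac{7719 i \sqrt{101605015214}}{15588373} \approx 157.84 i$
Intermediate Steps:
$D = -7719$ ($D = -7931 + 212 = -7719$)
$\frac{D}{\sqrt{\frac{8193 + 20562}{-3084 + 9602} - 2396}} = - \frac{7719}{\sqrt{\frac{8193 + 20562}{-3084 + 9602} - 2396}} = - \frac{7719}{\sqrt{\frac{28755}{6518} - 2396}} = - \frac{7719}{\sqrt{- \frac{15588373}{6518}}} = - \frac{7719}{\frac{1}{6518} i \sqrt{101605015214}} = - 7719 \left(- \frac{i \sqrt{101605015214}}{15588373}\right) = \frac{7719 i \sqrt{101605015214}}{15588373}$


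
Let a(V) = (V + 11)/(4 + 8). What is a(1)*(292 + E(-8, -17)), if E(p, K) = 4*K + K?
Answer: 207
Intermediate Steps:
E(p, K) = 5*K
a(V) = 11/12 + V/12 (a(V) = (11 + V)/12 = (11 + V)*(1/12) = 11/12 + V/12)
a(1)*(292 + E(-8, -17)) = (11/12 + (1/12)*1)*(292 + 5*(-17)) = (11/12 + 1/12)*(292 - 85) = 1*207 = 207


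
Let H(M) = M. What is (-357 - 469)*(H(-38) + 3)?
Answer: 28910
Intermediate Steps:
(-357 - 469)*(H(-38) + 3) = (-357 - 469)*(-38 + 3) = -826*(-35) = 28910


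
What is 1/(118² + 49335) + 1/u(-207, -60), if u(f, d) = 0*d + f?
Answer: -63052/13094613 ≈ -0.0048151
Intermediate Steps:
u(f, d) = f (u(f, d) = 0 + f = f)
1/(118² + 49335) + 1/u(-207, -60) = 1/(118² + 49335) + 1/(-207) = 1/(13924 + 49335) - 1/207 = 1/63259 - 1/207 = -63052/13094613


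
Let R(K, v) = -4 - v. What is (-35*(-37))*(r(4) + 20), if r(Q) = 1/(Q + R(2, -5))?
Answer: 26159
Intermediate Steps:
r(Q) = 1/(1 + Q) (r(Q) = 1/(Q + (-4 - 1*(-5))) = 1/(Q + (-4 + 5)) = 1/(Q + 1) = 1/(1 + Q))
(-35*(-37))*(r(4) + 20) = (-35*(-37))*(1/(1 + 4) + 20) = 1295*(1/5 + 20) = 1295*(⅕ + 20) = 1295*(101/5) = 26159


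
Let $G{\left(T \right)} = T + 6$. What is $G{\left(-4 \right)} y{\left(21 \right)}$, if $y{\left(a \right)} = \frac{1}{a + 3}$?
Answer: $\frac{1}{12} \approx 0.083333$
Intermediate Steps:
$G{\left(T \right)} = 6 + T$
$y{\left(a \right)} = \frac{1}{3 + a}$
$G{\left(-4 \right)} y{\left(21 \right)} = \frac{6 - 4}{3 + 21} = \frac{2}{24} = 2 \cdot \frac{1}{24} = \frac{1}{12}$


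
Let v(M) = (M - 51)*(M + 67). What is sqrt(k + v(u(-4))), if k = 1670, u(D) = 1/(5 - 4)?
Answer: I*sqrt(1730) ≈ 41.593*I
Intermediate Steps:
u(D) = 1 (u(D) = 1/1 = 1)
v(M) = (-51 + M)*(67 + M)
sqrt(k + v(u(-4))) = sqrt(1670 + (-3417 + 1**2 + 16*1)) = sqrt(1670 + (-3417 + 1 + 16)) = sqrt(1670 - 3400) = sqrt(-1730) = I*sqrt(1730)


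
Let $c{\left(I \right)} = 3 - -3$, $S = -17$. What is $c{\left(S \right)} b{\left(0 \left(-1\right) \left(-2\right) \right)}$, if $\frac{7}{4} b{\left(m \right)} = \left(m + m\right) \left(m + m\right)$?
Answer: $0$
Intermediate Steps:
$b{\left(m \right)} = \frac{16 m^{2}}{7}$ ($b{\left(m \right)} = \frac{4 \left(m + m\right) \left(m + m\right)}{7} = \frac{4 \cdot 2 m 2 m}{7} = \frac{4 \cdot 4 m^{2}}{7} = \frac{16 m^{2}}{7}$)
$c{\left(I \right)} = 6$ ($c{\left(I \right)} = 3 + 3 = 6$)
$c{\left(S \right)} b{\left(0 \left(-1\right) \left(-2\right) \right)} = 6 \frac{16 \left(0 \left(-1\right) \left(-2\right)\right)^{2}}{7} = 6 \frac{16 \left(0 \left(-2\right)\right)^{2}}{7} = 6 \frac{16 \cdot 0^{2}}{7} = 6 \cdot \frac{16}{7} \cdot 0 = 6 \cdot 0 = 0$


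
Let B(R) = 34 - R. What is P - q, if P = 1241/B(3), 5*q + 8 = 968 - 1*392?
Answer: -11403/155 ≈ -73.568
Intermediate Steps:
q = 568/5 (q = -8/5 + (968 - 1*392)/5 = -8/5 + (968 - 392)/5 = -8/5 + (⅕)*576 = -8/5 + 576/5 = 568/5 ≈ 113.60)
P = 1241/31 (P = 1241/(34 - 1*3) = 1241/(34 - 3) = 1241/31 ≈ 40.032)
P - q = 1241/31 - 1*568/5 = 1241/31 - 568/5 = -11403/155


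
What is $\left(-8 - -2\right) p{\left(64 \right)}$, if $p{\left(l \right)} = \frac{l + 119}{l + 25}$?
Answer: $- \frac{1098}{89} \approx -12.337$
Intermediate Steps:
$p{\left(l \right)} = \frac{119 + l}{25 + l}$
$\left(-8 - -2\right) p{\left(64 \right)} = \left(-8 - -2\right) \frac{119 + 64}{25 + 64} = \left(-8 + 2\right) \frac{1}{89} \cdot 183 = - 6 \cdot \frac{1}{89} \cdot 183 = \left(-6\right) \frac{183}{89} = - \frac{1098}{89}$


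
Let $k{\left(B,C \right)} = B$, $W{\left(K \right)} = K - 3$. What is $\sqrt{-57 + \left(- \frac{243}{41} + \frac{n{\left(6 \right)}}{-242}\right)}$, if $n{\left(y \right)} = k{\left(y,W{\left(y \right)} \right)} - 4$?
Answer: $\frac{i \sqrt{12801061}}{451} \approx 7.9332 i$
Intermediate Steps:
$W{\left(K \right)} = -3 + K$
$n{\left(y \right)} = -4 + y$ ($n{\left(y \right)} = y - 4 = -4 + y$)
$\sqrt{-57 + \left(- \frac{243}{41} + \frac{n{\left(6 \right)}}{-242}\right)} = \sqrt{-57 - \left(\frac{243}{41} - \frac{-4 + 6}{-242}\right)} = \sqrt{-57 + \left(\left(-243\right) \frac{1}{41} + 2 \left(- \frac{1}{242}\right)\right)} = \sqrt{-57 - \frac{29444}{4961}} = \sqrt{- \frac{312221}{4961}} = \frac{i \sqrt{12801061}}{451}$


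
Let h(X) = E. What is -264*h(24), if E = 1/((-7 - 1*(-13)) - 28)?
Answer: 12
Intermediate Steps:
E = -1/22 (E = 1/((-7 + 13) - 28) = 1/(6 - 28) = 1/(-22) = -1/22 ≈ -0.045455)
h(X) = -1/22
-264*h(24) = -264*(-1/22) = 12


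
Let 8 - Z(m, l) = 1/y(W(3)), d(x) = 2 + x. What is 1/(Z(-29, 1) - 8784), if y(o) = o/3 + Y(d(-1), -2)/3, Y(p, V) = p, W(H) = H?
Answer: -4/35107 ≈ -0.00011394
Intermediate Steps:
y(o) = ⅓ + o/3 (y(o) = o/3 + (2 - 1)/3 = o*(⅓) + 1*(⅓) = o/3 + ⅓ = ⅓ + o/3)
Z(m, l) = 29/4 (Z(m, l) = 8 - 1/(⅓ + (⅓)*3) = 8 - 1/(⅓ + 1) = 8 - 1/4/3 = 8 - 1*¾ = 8 - ¾ = 29/4)
1/(Z(-29, 1) - 8784) = 1/(29/4 - 8784) = 1/(-35107/4) = -4/35107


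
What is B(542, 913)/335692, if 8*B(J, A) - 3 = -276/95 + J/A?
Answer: 59707/232929964960 ≈ 2.5633e-7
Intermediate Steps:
B(J, A) = 9/760 + J/(8*A) (B(J, A) = 3/8 + (-276/95 + J/A)/8 = 3/8 + (-69/190 + J/(8*A)) = 9/760 + J/(8*A))
B(542, 913)/335692 = (9/760 + (⅛)*542/913)/335692 = (9/760 + (⅛)*542*(1/913))*(1/335692) = (9/760 + 271/3652)*(1/335692) = (59707/693880)*(1/335692) = 59707/232929964960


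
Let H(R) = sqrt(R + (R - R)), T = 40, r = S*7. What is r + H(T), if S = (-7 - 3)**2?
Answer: 700 + 2*sqrt(10) ≈ 706.32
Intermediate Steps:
S = 100 (S = (-10)**2 = 100)
r = 700 (r = 100*7 = 700)
H(R) = sqrt(R) (H(R) = sqrt(R + 0) = sqrt(R))
r + H(T) = 700 + sqrt(40) = 700 + 2*sqrt(10)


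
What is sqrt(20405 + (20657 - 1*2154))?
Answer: 2*sqrt(9727) ≈ 197.25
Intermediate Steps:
sqrt(20405 + (20657 - 1*2154)) = sqrt(20405 + (20657 - 2154)) = sqrt(20405 + 18503) = sqrt(38908) = 2*sqrt(9727)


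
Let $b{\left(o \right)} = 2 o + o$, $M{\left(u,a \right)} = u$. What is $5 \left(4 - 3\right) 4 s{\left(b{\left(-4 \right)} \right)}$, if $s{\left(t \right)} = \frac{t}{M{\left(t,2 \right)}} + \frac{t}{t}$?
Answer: $40$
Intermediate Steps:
$b{\left(o \right)} = 3 o$
$s{\left(t \right)} = 2$ ($s{\left(t \right)} = \frac{t}{t} + \frac{t}{t} = 1 + 1 = 2$)
$5 \left(4 - 3\right) 4 s{\left(b{\left(-4 \right)} \right)} = 5 \left(4 - 3\right) 4 \cdot 2 = 5 \cdot 1 \cdot 4 \cdot 2 = 5 \cdot 4 \cdot 2 = 20 \cdot 2 = 40$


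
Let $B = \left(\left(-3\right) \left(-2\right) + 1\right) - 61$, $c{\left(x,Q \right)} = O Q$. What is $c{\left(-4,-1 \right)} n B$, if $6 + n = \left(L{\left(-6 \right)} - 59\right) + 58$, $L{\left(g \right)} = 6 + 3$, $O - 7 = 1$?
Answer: $864$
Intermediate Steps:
$O = 8$ ($O = 7 + 1 = 8$)
$L{\left(g \right)} = 9$
$c{\left(x,Q \right)} = 8 Q$
$n = 2$ ($n = -6 + \left(\left(9 - 59\right) + 58\right) = -6 + \left(-50 + 58\right) = -6 + 8 = 2$)
$B = -54$ ($B = \left(6 + 1\right) - 61 = 7 - 61 = -54$)
$c{\left(-4,-1 \right)} n B = 8 \left(-1\right) 2 \left(-54\right) = \left(-8\right) 2 \left(-54\right) = \left(-16\right) \left(-54\right) = 864$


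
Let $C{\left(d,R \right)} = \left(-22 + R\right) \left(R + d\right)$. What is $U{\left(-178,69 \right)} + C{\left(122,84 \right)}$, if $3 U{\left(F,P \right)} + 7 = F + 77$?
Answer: $12736$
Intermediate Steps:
$U{\left(F,P \right)} = \frac{70}{3} + \frac{F}{3}$ ($U{\left(F,P \right)} = - \frac{7}{3} + \frac{F + 77}{3} = - \frac{7}{3} + \frac{77 + F}{3} = - \frac{7}{3} + \left(\frac{77}{3} + \frac{F}{3}\right) = \frac{70}{3} + \frac{F}{3}$)
$U{\left(-178,69 \right)} + C{\left(122,84 \right)} = \left(\frac{70}{3} + \frac{1}{3} \left(-178\right)\right) + \left(84^{2} - 1848 - 2684 + 84 \cdot 122\right) = \left(\frac{70}{3} - \frac{178}{3}\right) + \left(7056 - 1848 - 2684 + 10248\right) = -36 + 12772 = 12736$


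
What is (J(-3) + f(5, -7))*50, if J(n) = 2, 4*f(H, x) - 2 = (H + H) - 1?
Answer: 475/2 ≈ 237.50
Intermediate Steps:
f(H, x) = ¼ + H/2 (f(H, x) = ½ + ((H + H) - 1)/4 = ½ + (2*H - 1)/4 = ½ + (-1 + 2*H)/4 = ½ + (-¼ + H/2) = ¼ + H/2)
(J(-3) + f(5, -7))*50 = (2 + (¼ + (½)*5))*50 = (2 + (¼ + 5/2))*50 = (2 + 11/4)*50 = (19/4)*50 = 475/2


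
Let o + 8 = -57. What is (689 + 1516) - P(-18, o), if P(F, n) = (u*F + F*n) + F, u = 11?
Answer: 1251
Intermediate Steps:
o = -65 (o = -8 - 57 = -65)
P(F, n) = 12*F + F*n (P(F, n) = (11*F + F*n) + F = 12*F + F*n)
(689 + 1516) - P(-18, o) = (689 + 1516) - (-18)*(12 - 65) = 2205 - (-18)*(-53) = 2205 - 1*954 = 2205 - 954 = 1251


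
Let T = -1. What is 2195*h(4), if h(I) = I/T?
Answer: -8780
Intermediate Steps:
h(I) = -I (h(I) = I/(-1) = I*(-1) = -I)
2195*h(4) = 2195*(-1*4) = 2195*(-4) = -8780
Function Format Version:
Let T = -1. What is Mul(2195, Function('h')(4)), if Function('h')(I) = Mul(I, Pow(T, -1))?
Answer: -8780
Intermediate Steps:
Function('h')(I) = Mul(-1, I) (Function('h')(I) = Mul(I, Pow(-1, -1)) = Mul(I, -1) = Mul(-1, I))
Mul(2195, Function('h')(4)) = Mul(2195, Mul(-1, 4)) = Mul(2195, -4) = -8780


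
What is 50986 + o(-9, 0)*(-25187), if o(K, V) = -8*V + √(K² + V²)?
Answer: -175697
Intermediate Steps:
o(K, V) = √(K² + V²) - 8*V
50986 + o(-9, 0)*(-25187) = 50986 + (√((-9)² + 0²) - 8*0)*(-25187) = 50986 + (√(81 + 0) + 0)*(-25187) = 50986 + (√81 + 0)*(-25187) = 50986 + (9 + 0)*(-25187) = 50986 + 9*(-25187) = 50986 - 226683 = -175697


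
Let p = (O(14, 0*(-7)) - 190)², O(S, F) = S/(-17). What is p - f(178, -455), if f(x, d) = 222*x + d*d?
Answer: -60726813/289 ≈ -2.1013e+5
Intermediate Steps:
O(S, F) = -S/17 (O(S, F) = S*(-1/17) = -S/17)
f(x, d) = d² + 222*x (f(x, d) = 222*x + d² = d² + 222*x)
p = 10523536/289 (p = (-1/17*14 - 190)² = (-14/17 - 190)² = (-3244/17)² = 10523536/289 ≈ 36414.)
p - f(178, -455) = 10523536/289 - ((-455)² + 222*178) = 10523536/289 - (207025 + 39516) = 10523536/289 - 1*246541 = 10523536/289 - 246541 = -60726813/289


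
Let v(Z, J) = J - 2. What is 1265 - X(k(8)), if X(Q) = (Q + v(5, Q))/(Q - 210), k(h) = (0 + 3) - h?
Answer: 271963/215 ≈ 1264.9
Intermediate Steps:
v(Z, J) = -2 + J
k(h) = 3 - h
X(Q) = (-2 + 2*Q)/(-210 + Q) (X(Q) = (Q + (-2 + Q))/(Q - 210) = (-2 + 2*Q)/(-210 + Q))
1265 - X(k(8)) = 1265 - 2*(-1 + (3 - 1*8))/(-210 + (3 - 1*8)) = 1265 - 2*(-1 + (3 - 8))/(-210 + (3 - 8)) = 1265 - 2*(-1 - 5)/(-210 - 5) = 1265 - 2*(-6)/(-215) = 1265 - 2*(-1)*(-6)/215 = 1265 - 1*12/215 = 1265 - 12/215 = 271963/215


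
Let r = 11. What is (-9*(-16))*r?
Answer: 1584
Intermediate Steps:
(-9*(-16))*r = -9*(-16)*11 = 144*11 = 1584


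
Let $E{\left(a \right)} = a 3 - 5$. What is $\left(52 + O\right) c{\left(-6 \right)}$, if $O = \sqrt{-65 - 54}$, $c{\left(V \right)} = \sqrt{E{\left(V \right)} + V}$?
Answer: $- \sqrt{3451} + 52 i \sqrt{29} \approx -58.745 + 280.03 i$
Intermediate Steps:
$E{\left(a \right)} = -5 + 3 a$ ($E{\left(a \right)} = 3 a - 5 = -5 + 3 a$)
$c{\left(V \right)} = \sqrt{-5 + 4 V}$ ($c{\left(V \right)} = \sqrt{\left(-5 + 3 V\right) + V} = \sqrt{-5 + 4 V}$)
$O = i \sqrt{119}$ ($O = \sqrt{-119} = i \sqrt{119} \approx 10.909 i$)
$\left(52 + O\right) c{\left(-6 \right)} = \left(52 + i \sqrt{119}\right) \sqrt{-5 + 4 \left(-6\right)} = \left(52 + i \sqrt{119}\right) \sqrt{-5 - 24} = \left(52 + i \sqrt{119}\right) \sqrt{-29} = \left(52 + i \sqrt{119}\right) i \sqrt{29} = i \sqrt{29} \left(52 + i \sqrt{119}\right)$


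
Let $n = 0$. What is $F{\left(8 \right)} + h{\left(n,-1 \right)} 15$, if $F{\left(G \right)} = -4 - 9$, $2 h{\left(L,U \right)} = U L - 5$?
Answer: $- \frac{101}{2} \approx -50.5$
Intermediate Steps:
$h{\left(L,U \right)} = - \frac{5}{2} + \frac{L U}{2}$ ($h{\left(L,U \right)} = \frac{U L - 5}{2} = \frac{L U - 5}{2} = \frac{-5 + L U}{2} = - \frac{5}{2} + \frac{L U}{2}$)
$F{\left(G \right)} = -13$ ($F{\left(G \right)} = -4 - 9 = -13$)
$F{\left(8 \right)} + h{\left(n,-1 \right)} 15 = -13 + \left(- \frac{5}{2} + \frac{1}{2} \cdot 0 \left(-1\right)\right) 15 = -13 + \left(- \frac{5}{2} + 0\right) 15 = -13 - \frac{75}{2} = - \frac{101}{2}$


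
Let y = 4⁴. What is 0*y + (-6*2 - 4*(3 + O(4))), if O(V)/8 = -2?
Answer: 40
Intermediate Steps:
O(V) = -16 (O(V) = 8*(-2) = -16)
y = 256
0*y + (-6*2 - 4*(3 + O(4))) = 0*256 + (-6*2 - 4*(3 - 16)) = 0 + (-12 - 4*(-13)) = 0 + (-12 + 52) = 0 + 40 = 40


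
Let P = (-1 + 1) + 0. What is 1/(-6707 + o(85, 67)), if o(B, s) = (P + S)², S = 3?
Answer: -1/6698 ≈ -0.00014930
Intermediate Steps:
P = 0 (P = 0 + 0 = 0)
o(B, s) = 9 (o(B, s) = (0 + 3)² = 3² = 9)
1/(-6707 + o(85, 67)) = 1/(-6707 + 9) = 1/(-6698) = -1/6698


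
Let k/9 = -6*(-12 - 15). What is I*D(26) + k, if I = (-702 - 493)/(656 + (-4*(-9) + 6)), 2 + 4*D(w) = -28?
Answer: 2053293/1396 ≈ 1470.8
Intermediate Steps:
D(w) = -15/2 (D(w) = -½ + (¼)*(-28) = -½ - 7 = -15/2)
I = -1195/698 (I = -1195/(656 + (36 + 6)) = -1195/(656 + 42) = -1195/698 ≈ -1.7120)
k = 1458 (k = 9*(-6*(-12 - 15)) = 9*(-6*(-27)) = 9*162 = 1458)
I*D(26) + k = -1195/698*(-15/2) + 1458 = 17925/1396 + 1458 = 2053293/1396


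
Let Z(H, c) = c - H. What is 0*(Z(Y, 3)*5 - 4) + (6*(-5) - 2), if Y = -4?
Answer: -32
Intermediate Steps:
0*(Z(Y, 3)*5 - 4) + (6*(-5) - 2) = 0*((3 - 1*(-4))*5 - 4) + (6*(-5) - 2) = 0*((3 + 4)*5 - 4) + (-30 - 2) = 0*(7*5 - 4) - 32 = 0*(35 - 4) - 32 = 0*31 - 32 = 0 - 32 = -32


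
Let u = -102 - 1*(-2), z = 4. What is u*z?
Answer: -400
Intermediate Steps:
u = -100 (u = -102 + 2 = -100)
u*z = -100*4 = -400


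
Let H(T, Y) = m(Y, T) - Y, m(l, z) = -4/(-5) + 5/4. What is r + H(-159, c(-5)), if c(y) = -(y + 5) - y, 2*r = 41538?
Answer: 415321/20 ≈ 20766.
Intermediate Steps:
r = 20769 (r = (½)*41538 = 20769)
m(l, z) = 41/20 (m(l, z) = -4*(-⅕) + 5*(¼) = ⅘ + 5/4 = 41/20)
c(y) = -5 - 2*y (c(y) = -(5 + y) - y = (-5 - y) - y = -5 - 2*y)
H(T, Y) = 41/20 - Y
r + H(-159, c(-5)) = 20769 + (41/20 - (-5 - 2*(-5))) = 20769 + (41/20 - (-5 + 10)) = 20769 + (41/20 - 1*5) = 20769 + (41/20 - 5) = 20769 - 59/20 = 415321/20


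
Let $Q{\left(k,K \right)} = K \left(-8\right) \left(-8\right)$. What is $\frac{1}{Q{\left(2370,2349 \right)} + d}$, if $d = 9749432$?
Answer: $\frac{1}{9899768} \approx 1.0101 \cdot 10^{-7}$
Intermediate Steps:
$Q{\left(k,K \right)} = 64 K$ ($Q{\left(k,K \right)} = - 8 K \left(-8\right) = 64 K$)
$\frac{1}{Q{\left(2370,2349 \right)} + d} = \frac{1}{64 \cdot 2349 + 9749432} = \frac{1}{150336 + 9749432} = \frac{1}{9899768}$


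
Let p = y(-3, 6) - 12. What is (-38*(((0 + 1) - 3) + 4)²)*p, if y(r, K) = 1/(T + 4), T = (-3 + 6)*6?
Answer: 19988/11 ≈ 1817.1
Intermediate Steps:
T = 18 (T = 3*6 = 18)
y(r, K) = 1/22 (y(r, K) = 1/(18 + 4) = 1/22)
p = -263/22 (p = 1/22 - 12 = -263/22 ≈ -11.955)
(-38*(((0 + 1) - 3) + 4)²)*p = -38*(((0 + 1) - 3) + 4)²*(-263/22) = -38*((1 - 3) + 4)²*(-263/22) = -38*(-2 + 4)²*(-263/22) = -38*2²*(-263/22) = -38*4*(-263/22) = -152*(-263/22) = 19988/11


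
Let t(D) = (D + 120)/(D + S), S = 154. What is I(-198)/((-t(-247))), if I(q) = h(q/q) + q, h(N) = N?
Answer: 18321/127 ≈ 144.26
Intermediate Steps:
t(D) = (120 + D)/(154 + D) (t(D) = (D + 120)/(D + 154) = (120 + D)/(154 + D))
I(q) = 1 + q (I(q) = q/q + q = 1 + q)
I(-198)/((-t(-247))) = (1 - 198)/((-(120 - 247)/(154 - 247))) = -197/((-(-127)/(-93))) = -197/((-(-1)*(-127)/93)) = -197/((-1*127/93)) = -197/(-127/93) = -197*(-93/127) = 18321/127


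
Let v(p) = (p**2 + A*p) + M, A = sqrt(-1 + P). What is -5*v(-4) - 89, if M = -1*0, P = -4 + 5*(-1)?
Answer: -169 + 20*I*sqrt(10) ≈ -169.0 + 63.246*I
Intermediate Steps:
P = -9 (P = -4 - 5 = -9)
A = I*sqrt(10) (A = sqrt(-1 - 9) = sqrt(-10) = I*sqrt(10) ≈ 3.1623*I)
M = 0
v(p) = p**2 + I*p*sqrt(10) (v(p) = (p**2 + (I*sqrt(10))*p) + 0 = (p**2 + I*p*sqrt(10)) + 0 = p**2 + I*p*sqrt(10))
-5*v(-4) - 89 = -(-20)*(-4 + I*sqrt(10)) - 89 = -5*(16 - 4*I*sqrt(10)) - 89 = (-80 + 20*I*sqrt(10)) - 89 = -169 + 20*I*sqrt(10)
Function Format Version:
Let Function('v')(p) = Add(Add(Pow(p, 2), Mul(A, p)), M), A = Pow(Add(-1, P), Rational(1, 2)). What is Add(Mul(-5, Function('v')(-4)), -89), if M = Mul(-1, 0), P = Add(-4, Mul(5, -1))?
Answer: Add(-169, Mul(20, I, Pow(10, Rational(1, 2)))) ≈ Add(-169.00, Mul(63.246, I))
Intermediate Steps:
P = -9 (P = Add(-4, -5) = -9)
A = Mul(I, Pow(10, Rational(1, 2))) (A = Pow(Add(-1, -9), Rational(1, 2)) = Pow(-10, Rational(1, 2)) = Mul(I, Pow(10, Rational(1, 2))) ≈ Mul(3.1623, I))
M = 0
Function('v')(p) = Add(Pow(p, 2), Mul(I, p, Pow(10, Rational(1, 2)))) (Function('v')(p) = Add(Add(Pow(p, 2), Mul(Mul(I, Pow(10, Rational(1, 2))), p)), 0) = Add(Add(Pow(p, 2), Mul(I, p, Pow(10, Rational(1, 2)))), 0) = Add(Pow(p, 2), Mul(I, p, Pow(10, Rational(1, 2)))))
Add(Mul(-5, Function('v')(-4)), -89) = Add(Mul(-5, Mul(-4, Add(-4, Mul(I, Pow(10, Rational(1, 2)))))), -89) = Add(Mul(-5, Add(16, Mul(-4, I, Pow(10, Rational(1, 2))))), -89) = Add(Add(-80, Mul(20, I, Pow(10, Rational(1, 2)))), -89) = Add(-169, Mul(20, I, Pow(10, Rational(1, 2))))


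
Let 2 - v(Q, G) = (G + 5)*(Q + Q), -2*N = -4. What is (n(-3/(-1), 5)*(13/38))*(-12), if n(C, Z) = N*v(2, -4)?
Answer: 312/19 ≈ 16.421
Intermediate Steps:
N = 2 (N = -½*(-4) = 2)
v(Q, G) = 2 - 2*Q*(5 + G) (v(Q, G) = 2 - (G + 5)*(Q + Q) = 2 - (5 + G)*2*Q = 2 - 2*Q*(5 + G))
n(C, Z) = -4 (n(C, Z) = 2*(2 - 10*2 - 2*(-4)*2) = 2*(2 - 20 + 16) = 2*(-2) = -4)
(n(-3/(-1), 5)*(13/38))*(-12) = -52/38*(-12) = -4*13/38*(-12) = -26/19*(-12) = 312/19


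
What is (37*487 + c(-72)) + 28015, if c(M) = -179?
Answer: 45855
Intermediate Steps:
(37*487 + c(-72)) + 28015 = (37*487 - 179) + 28015 = (18019 - 179) + 28015 = 17840 + 28015 = 45855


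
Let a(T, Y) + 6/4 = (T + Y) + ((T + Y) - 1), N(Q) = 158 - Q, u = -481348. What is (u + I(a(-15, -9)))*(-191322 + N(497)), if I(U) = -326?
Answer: 92318120514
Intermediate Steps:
a(T, Y) = -5/2 + 2*T + 2*Y (a(T, Y) = -3/2 + ((T + Y) + ((T + Y) - 1)) = -3/2 + ((T + Y) + (-1 + T + Y)) = -3/2 + (-1 + 2*T + 2*Y) = -5/2 + 2*T + 2*Y)
(u + I(a(-15, -9)))*(-191322 + N(497)) = (-481348 - 326)*(-191322 + (158 - 1*497)) = -481674*(-191322 + (158 - 497)) = -481674*(-191322 - 339) = -481674*(-191661) = 92318120514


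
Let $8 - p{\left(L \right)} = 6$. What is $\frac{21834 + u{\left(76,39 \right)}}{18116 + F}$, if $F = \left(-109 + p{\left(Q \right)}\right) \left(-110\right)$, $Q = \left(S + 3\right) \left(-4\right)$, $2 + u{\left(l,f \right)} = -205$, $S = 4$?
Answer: $\frac{7209}{9962} \approx 0.72365$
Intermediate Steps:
$u{\left(l,f \right)} = -207$ ($u{\left(l,f \right)} = -2 - 205 = -207$)
$Q = -28$ ($Q = \left(4 + 3\right) \left(-4\right) = 7 \left(-4\right) = -28$)
$p{\left(L \right)} = 2$ ($p{\left(L \right)} = 8 - 6 = 2$)
$F = 11770$ ($F = \left(-109 + 2\right) \left(-110\right) = \left(-107\right) \left(-110\right) = 11770$)
$\frac{21834 + u{\left(76,39 \right)}}{18116 + F} = \frac{21834 - 207}{18116 + 11770} = \frac{21627}{29886} = 21627 \cdot \frac{1}{29886} = \frac{7209}{9962}$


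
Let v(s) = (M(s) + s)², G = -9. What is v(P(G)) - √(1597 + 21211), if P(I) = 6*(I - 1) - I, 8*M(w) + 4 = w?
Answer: 214369/64 - 2*√5702 ≈ 3198.5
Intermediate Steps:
M(w) = -½ + w/8
P(I) = -6 + 5*I (P(I) = 6*(-1 + I) - I = (-6 + 6*I) - I = -6 + 5*I)
v(s) = (-½ + 9*s/8)² (v(s) = ((-½ + s/8) + s)² = (-½ + 9*s/8)²)
v(P(G)) - √(1597 + 21211) = (-4 + 9*(-6 + 5*(-9)))²/64 - √(1597 + 21211) = (-4 + 9*(-6 - 45))²/64 - √22808 = (-4 + 9*(-51))²/64 - 2*√5702 = (-4 - 459)²/64 - 2*√5702 = (1/64)*(-463)² - 2*√5702 = (1/64)*214369 - 2*√5702 = 214369/64 - 2*√5702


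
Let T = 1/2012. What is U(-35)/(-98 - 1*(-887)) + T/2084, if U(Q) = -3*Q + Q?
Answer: 293511349/3308283312 ≈ 0.088720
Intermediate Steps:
T = 1/2012 ≈ 0.00049702
U(Q) = -2*Q
U(-35)/(-98 - 1*(-887)) + T/2084 = (-2*(-35))/(-98 - 1*(-887)) + (1/2012)/2084 = 70/(-98 + 887) + (1/2012)*(1/2084) = 70/789 + 1/4193008 = 293511349/3308283312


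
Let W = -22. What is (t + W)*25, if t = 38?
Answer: 400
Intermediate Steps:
(t + W)*25 = (38 - 22)*25 = 16*25 = 400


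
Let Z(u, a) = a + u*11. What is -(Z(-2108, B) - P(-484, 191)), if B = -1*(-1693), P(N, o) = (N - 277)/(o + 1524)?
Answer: 36863164/1715 ≈ 21495.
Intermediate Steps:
P(N, o) = (-277 + N)/(1524 + o)
B = 1693
Z(u, a) = a + 11*u
-(Z(-2108, B) - P(-484, 191)) = -((1693 + 11*(-2108)) - (-277 - 484)/(1524 + 191)) = -((1693 - 23188) - (-761)/1715) = -(-21495 - (-761)/1715) = -(-21495 - 1*(-761/1715)) = -(-21495 + 761/1715) = -1*(-36863164/1715) = 36863164/1715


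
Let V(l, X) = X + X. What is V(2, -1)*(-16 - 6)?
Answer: 44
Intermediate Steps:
V(l, X) = 2*X
V(2, -1)*(-16 - 6) = (2*(-1))*(-16 - 6) = -2*(-22) = 44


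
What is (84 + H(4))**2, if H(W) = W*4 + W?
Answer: 10816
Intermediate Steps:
H(W) = 5*W (H(W) = 4*W + W = 5*W)
(84 + H(4))**2 = (84 + 5*4)**2 = (84 + 20)**2 = 104**2 = 10816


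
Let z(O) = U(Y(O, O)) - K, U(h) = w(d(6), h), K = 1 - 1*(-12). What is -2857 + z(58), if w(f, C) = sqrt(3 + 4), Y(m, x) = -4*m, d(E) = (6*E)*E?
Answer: -2870 + sqrt(7) ≈ -2867.4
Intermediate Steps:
K = 13 (K = 1 + 12 = 13)
d(E) = 6*E**2
w(f, C) = sqrt(7)
U(h) = sqrt(7)
z(O) = -13 + sqrt(7) (z(O) = sqrt(7) - 1*13 = sqrt(7) - 13 = -13 + sqrt(7))
-2857 + z(58) = -2857 + (-13 + sqrt(7)) = -2870 + sqrt(7)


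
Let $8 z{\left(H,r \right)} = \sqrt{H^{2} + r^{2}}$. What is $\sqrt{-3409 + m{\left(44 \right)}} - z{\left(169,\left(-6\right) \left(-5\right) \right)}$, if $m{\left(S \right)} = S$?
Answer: $- \frac{\sqrt{29461}}{8} + i \sqrt{3365} \approx -21.455 + 58.009 i$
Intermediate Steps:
$z{\left(H,r \right)} = \frac{\sqrt{H^{2} + r^{2}}}{8}$
$\sqrt{-3409 + m{\left(44 \right)}} - z{\left(169,\left(-6\right) \left(-5\right) \right)} = \sqrt{-3409 + 44} - \frac{\sqrt{169^{2} + \left(\left(-6\right) \left(-5\right)\right)^{2}}}{8} = \sqrt{-3365} - \frac{\sqrt{28561 + 30^{2}}}{8} = i \sqrt{3365} - \frac{\sqrt{28561 + 900}}{8} = i \sqrt{3365} - \frac{\sqrt{29461}}{8} = - \frac{\sqrt{29461}}{8} + i \sqrt{3365}$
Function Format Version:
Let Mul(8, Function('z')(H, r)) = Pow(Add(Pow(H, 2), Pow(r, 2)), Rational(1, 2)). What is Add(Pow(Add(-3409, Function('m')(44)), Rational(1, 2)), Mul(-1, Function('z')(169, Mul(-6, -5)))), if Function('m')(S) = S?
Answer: Add(Mul(Rational(-1, 8), Pow(29461, Rational(1, 2))), Mul(I, Pow(3365, Rational(1, 2)))) ≈ Add(-21.455, Mul(58.009, I))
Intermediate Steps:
Function('z')(H, r) = Mul(Rational(1, 8), Pow(Add(Pow(H, 2), Pow(r, 2)), Rational(1, 2)))
Add(Pow(Add(-3409, Function('m')(44)), Rational(1, 2)), Mul(-1, Function('z')(169, Mul(-6, -5)))) = Add(Pow(Add(-3409, 44), Rational(1, 2)), Mul(-1, Mul(Rational(1, 8), Pow(Add(Pow(169, 2), Pow(Mul(-6, -5), 2)), Rational(1, 2))))) = Add(Pow(-3365, Rational(1, 2)), Mul(-1, Mul(Rational(1, 8), Pow(Add(28561, Pow(30, 2)), Rational(1, 2))))) = Add(Mul(I, Pow(3365, Rational(1, 2))), Mul(-1, Mul(Rational(1, 8), Pow(Add(28561, 900), Rational(1, 2))))) = Add(Mul(I, Pow(3365, Rational(1, 2))), Mul(-1, Mul(Rational(1, 8), Pow(29461, Rational(1, 2))))) = Add(Mul(I, Pow(3365, Rational(1, 2))), Mul(Rational(-1, 8), Pow(29461, Rational(1, 2)))) = Add(Mul(Rational(-1, 8), Pow(29461, Rational(1, 2))), Mul(I, Pow(3365, Rational(1, 2))))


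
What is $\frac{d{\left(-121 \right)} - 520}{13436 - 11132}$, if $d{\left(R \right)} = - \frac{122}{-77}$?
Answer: $- \frac{6653}{29568} \approx -0.22501$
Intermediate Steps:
$d{\left(R \right)} = \frac{122}{77}$ ($d{\left(R \right)} = \left(-122\right) \left(- \frac{1}{77}\right) = \frac{122}{77}$)
$\frac{d{\left(-121 \right)} - 520}{13436 - 11132} = \frac{\frac{122}{77} - 520}{13436 - 11132} = - \frac{39918}{77 \cdot 2304} = \left(- \frac{39918}{77}\right) \frac{1}{2304} = - \frac{6653}{29568}$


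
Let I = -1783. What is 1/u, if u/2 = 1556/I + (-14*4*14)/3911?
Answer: -6973313/14966776 ≈ -0.46592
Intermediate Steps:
u = -14966776/6973313 (u = 2*(1556/(-1783) + (-14*4*14)/3911) = 2*(1556*(-1/1783) - 56*14*(1/3911)) = 2*(-1556/1783 - 784*1/3911) = 2*(-1556/1783 - 784/3911) = 2*(-7483388/6973313) = -14966776/6973313 ≈ -2.1463)
1/u = 1/(-14966776/6973313) = -6973313/14966776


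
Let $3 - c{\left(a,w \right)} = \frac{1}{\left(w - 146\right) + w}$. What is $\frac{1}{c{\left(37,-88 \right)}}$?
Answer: $\frac{322}{967} \approx 0.33299$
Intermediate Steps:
$c{\left(a,w \right)} = 3 - \frac{1}{-146 + 2 w}$ ($c{\left(a,w \right)} = 3 - \frac{1}{\left(w - 146\right) + w} = 3 - \frac{1}{\left(-146 + w\right) + w} = 3 - \frac{1}{-146 + 2 w}$)
$\frac{1}{c{\left(37,-88 \right)}} = \frac{1}{\frac{1}{2} \frac{1}{-73 - 88} \left(-439 + 6 \left(-88\right)\right)} = \frac{1}{\frac{1}{2} \frac{1}{-161} \left(-439 - 528\right)} = \frac{1}{\frac{1}{2} \left(- \frac{1}{161}\right) \left(-967\right)} = \frac{1}{\frac{967}{322}} = \frac{322}{967}$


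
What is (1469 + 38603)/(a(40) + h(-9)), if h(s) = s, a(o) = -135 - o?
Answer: -5009/23 ≈ -217.78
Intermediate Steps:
(1469 + 38603)/(a(40) + h(-9)) = (1469 + 38603)/((-135 - 1*40) - 9) = 40072/((-135 - 40) - 9) = 40072/(-175 - 9) = 40072/(-184) = 40072*(-1/184) = -5009/23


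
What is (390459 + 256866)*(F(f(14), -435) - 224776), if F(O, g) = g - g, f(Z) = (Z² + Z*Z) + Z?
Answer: -145503124200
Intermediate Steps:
f(Z) = Z + 2*Z² (f(Z) = (Z² + Z²) + Z = 2*Z² + Z = Z + 2*Z²)
F(O, g) = 0
(390459 + 256866)*(F(f(14), -435) - 224776) = (390459 + 256866)*(0 - 224776) = 647325*(-224776) = -145503124200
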